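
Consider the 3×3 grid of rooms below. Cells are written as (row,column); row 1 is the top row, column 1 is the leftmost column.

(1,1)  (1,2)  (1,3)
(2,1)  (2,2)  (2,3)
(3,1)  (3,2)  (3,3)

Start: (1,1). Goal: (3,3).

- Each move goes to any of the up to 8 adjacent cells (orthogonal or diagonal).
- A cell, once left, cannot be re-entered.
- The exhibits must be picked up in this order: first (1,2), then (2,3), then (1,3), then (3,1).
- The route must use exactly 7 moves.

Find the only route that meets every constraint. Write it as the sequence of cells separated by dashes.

(1,1) - (1,2) - (2,3) - (1,3) - (2,2) - (3,1) - (3,2) - (3,3)

The waypoints must appear in the order (1,2), (2,3), (1,3), (3,1), with no cell reused.
Route from (1,1): right to (1,2), down-right to (2,3), up to (1,3), 2× down-left (reaching (3,1)), 2× right (reaching (3,3)) — 7 moves in all.
Check: order respected ((1,2) at step 1, (2,3) at step 2, (1,3) at step 3, (3,1) at step 5); 7 moves as required.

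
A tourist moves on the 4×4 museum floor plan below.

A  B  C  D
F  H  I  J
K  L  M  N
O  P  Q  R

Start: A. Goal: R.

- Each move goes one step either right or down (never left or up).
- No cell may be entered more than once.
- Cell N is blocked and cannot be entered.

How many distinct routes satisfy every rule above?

10

A right/down-only route from A to R makes exactly 3 down-moves and 3 right-moves in some order.
With no other constraints that would be C(6,3) = 20 routes.
Subtract routes through each blocked cell (inclusion–exclusion for overlaps): − through N: 10 → 10.
That gives 10 routes.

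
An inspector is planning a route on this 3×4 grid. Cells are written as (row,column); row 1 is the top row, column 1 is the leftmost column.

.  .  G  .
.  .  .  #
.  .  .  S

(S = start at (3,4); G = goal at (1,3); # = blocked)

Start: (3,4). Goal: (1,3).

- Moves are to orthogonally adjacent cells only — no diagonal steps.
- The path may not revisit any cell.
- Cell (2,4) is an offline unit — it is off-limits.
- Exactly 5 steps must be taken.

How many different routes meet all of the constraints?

3

Need simple routes of exactly 5 moves from (3,4) to (1,3) (Manhattan distance 3, so 1 moves are spent on a detour and 1 undoing it).
Enumerating: (3,4) (3,3) (2,3) (2,2) (1,2) (1,3) | (3,4) (3,3) (3,2) (2,2) (1,2) (1,3) | (3,4) (3,3) (3,2) (2,2) (2,3) (1,3).
That gives 3 routes.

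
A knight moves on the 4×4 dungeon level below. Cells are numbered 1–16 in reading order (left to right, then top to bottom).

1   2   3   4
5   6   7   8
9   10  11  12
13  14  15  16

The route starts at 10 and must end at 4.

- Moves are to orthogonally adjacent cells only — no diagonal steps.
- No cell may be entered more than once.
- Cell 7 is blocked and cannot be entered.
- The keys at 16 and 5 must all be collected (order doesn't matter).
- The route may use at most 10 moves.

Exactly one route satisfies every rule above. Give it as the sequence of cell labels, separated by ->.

10 -> 6 -> 5 -> 9 -> 13 -> 14 -> 15 -> 16 -> 12 -> 8 -> 4

The 10-move cap with required stops at 16, 5 leaves no slack for detours.
Route from 10: up 1 to 6, left 1 to 5, down 2 to 13, right 3 to 16, up 3 to 4 — 10 moves in all.
Check: all required cells visited; 10 ≤ 10 moves.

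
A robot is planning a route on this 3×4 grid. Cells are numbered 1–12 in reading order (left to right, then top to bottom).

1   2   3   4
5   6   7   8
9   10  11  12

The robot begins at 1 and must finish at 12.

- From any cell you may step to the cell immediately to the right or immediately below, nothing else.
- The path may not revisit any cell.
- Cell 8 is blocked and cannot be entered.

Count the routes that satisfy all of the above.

A right/down-only route from 1 to 12 makes exactly 2 down-moves and 3 right-moves in some order.
With no other constraints that would be C(5,2) = 10 routes.
Subtract routes through each blocked cell (inclusion–exclusion for overlaps): − through 8: 4 → 6.
That gives 6 routes.

6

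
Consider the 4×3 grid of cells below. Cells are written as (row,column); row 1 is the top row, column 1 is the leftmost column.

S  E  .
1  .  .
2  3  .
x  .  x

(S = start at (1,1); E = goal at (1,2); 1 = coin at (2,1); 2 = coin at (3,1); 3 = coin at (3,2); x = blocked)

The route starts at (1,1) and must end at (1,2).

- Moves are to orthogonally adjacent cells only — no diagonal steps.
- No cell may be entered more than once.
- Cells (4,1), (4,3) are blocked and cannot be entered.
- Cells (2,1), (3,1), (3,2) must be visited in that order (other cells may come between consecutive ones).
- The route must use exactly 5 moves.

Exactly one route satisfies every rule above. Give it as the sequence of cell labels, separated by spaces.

(1,1) (2,1) (3,1) (3,2) (2,2) (1,2)

The waypoints must appear in the order (2,1), (3,1), (3,2), with no cell reused.
Route from (1,1): down 2 to (3,1), right 1 to (3,2), up 2 to (1,2) — 5 moves in all.
Check: order respected (1 at step 1, 2 at step 2, 3 at step 3); 5 moves as required.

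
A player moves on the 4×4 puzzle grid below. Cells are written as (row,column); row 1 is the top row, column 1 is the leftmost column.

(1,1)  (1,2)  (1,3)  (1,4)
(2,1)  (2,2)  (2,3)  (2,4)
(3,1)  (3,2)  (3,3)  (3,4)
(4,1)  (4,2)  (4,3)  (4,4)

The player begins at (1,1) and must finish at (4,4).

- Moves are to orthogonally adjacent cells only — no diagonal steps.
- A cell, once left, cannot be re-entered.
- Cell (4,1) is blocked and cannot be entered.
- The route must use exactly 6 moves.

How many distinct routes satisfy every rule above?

19

Need simple routes of exactly 6 moves from (1,1) to (4,4) (Manhattan distance 6, so 0 moves are spent on a detour and 0 undoing it).
Branch systematically from the start, pruning whenever the remaining move budget drops below the Manhattan distance to (4,4) or differs from it in parity. Grouping the completions by first move — via (2,1): 9; via (1,2): 10 — and summing: 9 + 10 = 19.
That gives 19 routes.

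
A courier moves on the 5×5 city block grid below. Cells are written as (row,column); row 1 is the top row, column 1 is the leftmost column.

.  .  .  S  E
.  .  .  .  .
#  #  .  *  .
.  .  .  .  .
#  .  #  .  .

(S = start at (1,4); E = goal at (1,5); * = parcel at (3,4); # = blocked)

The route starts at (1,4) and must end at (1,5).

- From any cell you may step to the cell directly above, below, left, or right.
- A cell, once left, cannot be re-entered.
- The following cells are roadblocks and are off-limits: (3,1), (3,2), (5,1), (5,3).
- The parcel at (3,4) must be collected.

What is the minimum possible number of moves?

Any route passes through (3,4) somewhere between (1,4) and (1,5). Summing Manhattan distances along the two legs ((1,4) → (3,4) → (1,5)) gives a lower bound of 2 + 3 = 5 moves.
A route of 5 moves achieves this: (1,4) → (2,4) → (3,4) → (3,5) → (2,5) → (1,5).
Since 5 matches the lower bound, it is optimal.

5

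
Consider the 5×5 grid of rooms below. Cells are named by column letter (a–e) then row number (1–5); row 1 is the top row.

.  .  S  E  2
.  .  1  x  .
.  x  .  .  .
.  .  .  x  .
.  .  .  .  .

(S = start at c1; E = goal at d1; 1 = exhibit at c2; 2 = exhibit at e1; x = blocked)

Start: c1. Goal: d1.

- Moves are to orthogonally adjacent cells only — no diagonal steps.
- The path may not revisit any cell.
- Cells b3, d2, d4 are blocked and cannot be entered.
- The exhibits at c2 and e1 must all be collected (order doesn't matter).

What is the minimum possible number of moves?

Any route passes through c2 and e1 in some order between c1 and d1. Summing Manhattan distances along each leg and taking the cheapest ordering (c1 → c2 → e1 → d1) gives a lower bound of 1 + 3 + 1 = 5 moves.
The shortest route satisfying every rule uses 7 moves: c1 → c2 → c3 → d3 → e3 → e2 → e1 → d1.
The no-revisit rule (legs can't share cells) pushes the minimum above the 5-move bound; an exhaustive check rules out every length from 5 to 6, leaving 7 as the minimum.

7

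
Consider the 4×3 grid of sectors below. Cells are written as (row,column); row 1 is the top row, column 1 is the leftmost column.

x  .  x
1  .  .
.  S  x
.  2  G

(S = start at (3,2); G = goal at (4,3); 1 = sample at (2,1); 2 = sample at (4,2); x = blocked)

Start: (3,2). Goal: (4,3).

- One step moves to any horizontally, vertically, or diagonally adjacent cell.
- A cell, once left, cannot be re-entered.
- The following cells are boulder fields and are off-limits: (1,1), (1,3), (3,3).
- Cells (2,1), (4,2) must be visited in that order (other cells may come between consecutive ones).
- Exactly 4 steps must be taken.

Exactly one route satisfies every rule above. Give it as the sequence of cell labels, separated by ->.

The waypoints must appear in the order (2,1), (4,2), with no cell reused.
Route from (3,2): up-left to (2,1), down to (3,1), down-right to (4,2), right to (4,3) — 4 moves in all.
Check: order respected (1 at step 1, 2 at step 3); 4 moves as required.

(3,2) -> (2,1) -> (3,1) -> (4,2) -> (4,3)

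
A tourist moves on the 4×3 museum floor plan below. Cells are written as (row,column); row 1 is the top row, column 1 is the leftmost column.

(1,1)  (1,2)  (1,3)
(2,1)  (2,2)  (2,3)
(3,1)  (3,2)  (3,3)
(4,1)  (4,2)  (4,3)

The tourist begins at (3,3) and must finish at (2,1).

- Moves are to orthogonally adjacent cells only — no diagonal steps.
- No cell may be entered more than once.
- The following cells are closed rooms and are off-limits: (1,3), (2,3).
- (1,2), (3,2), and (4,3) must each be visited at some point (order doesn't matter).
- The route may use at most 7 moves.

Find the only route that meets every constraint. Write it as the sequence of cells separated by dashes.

Any route must reach (1,2), (3,2), and (4,3) and still end at (2,1) within 7 moves, so the order of the required stops is forced.
Route from (3,3): down to (4,3), left to (4,2), 3× up (reaching (1,2)), left to (1,1), down to (2,1) — 7 moves in all.
Check: all required cells visited; 7 ≤ 7 moves.

(3,3) - (4,3) - (4,2) - (3,2) - (2,2) - (1,2) - (1,1) - (2,1)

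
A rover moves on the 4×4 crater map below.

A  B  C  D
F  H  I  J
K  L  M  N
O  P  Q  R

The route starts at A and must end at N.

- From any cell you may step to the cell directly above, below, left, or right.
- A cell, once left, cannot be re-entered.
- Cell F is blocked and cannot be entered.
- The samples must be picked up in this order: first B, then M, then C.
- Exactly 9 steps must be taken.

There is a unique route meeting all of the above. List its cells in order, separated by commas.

The waypoints must appear in the order B, M, C, with no cell reused.
Route from A: right to B, 2× down (reaching L), right to M, 2× up (reaching C), right to D, 2× down (reaching N) — 9 moves in all.
Check: order respected (B at step 1, M at step 4, C at step 6); 9 moves as required.

A, B, H, L, M, I, C, D, J, N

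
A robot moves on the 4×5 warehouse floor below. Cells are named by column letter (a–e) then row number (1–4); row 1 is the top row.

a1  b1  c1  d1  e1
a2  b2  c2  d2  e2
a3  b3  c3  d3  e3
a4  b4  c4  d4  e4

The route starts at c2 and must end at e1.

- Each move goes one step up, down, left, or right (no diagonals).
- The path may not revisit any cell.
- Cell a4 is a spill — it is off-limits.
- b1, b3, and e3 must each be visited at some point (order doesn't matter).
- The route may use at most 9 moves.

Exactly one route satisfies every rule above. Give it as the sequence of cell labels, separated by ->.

c2 -> c1 -> b1 -> b2 -> b3 -> c3 -> d3 -> e3 -> e2 -> e1

The 9-move cap with required stops at b1, b3, e3 leaves no slack for detours.
Route from c2: up 1 to c1, left 1 to b1, down 2 to b3, right 3 to e3, up 2 to e1 — 9 moves in all.
Check: all required cells visited; 9 ≤ 9 moves.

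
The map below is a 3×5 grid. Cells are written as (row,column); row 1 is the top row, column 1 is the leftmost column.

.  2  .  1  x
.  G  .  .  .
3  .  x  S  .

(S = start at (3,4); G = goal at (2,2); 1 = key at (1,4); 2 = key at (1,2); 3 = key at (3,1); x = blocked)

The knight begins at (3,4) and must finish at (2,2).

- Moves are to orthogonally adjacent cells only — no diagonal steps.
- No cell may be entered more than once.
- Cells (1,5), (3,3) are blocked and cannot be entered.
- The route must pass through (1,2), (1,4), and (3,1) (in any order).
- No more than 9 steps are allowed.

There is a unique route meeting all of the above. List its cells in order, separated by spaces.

Any route must reach (1,2), (1,4), and (3,1) and still end at (2,2) within 9 moves, so the order of the required stops is forced.
Route from (3,4): up 2 to (1,4), left 3 to (1,1), down 2 to (3,1), right 1 to (3,2), up 1 to (2,2) — 9 moves in all.
Check: all required cells visited; 9 ≤ 9 moves.

(3,4) (2,4) (1,4) (1,3) (1,2) (1,1) (2,1) (3,1) (3,2) (2,2)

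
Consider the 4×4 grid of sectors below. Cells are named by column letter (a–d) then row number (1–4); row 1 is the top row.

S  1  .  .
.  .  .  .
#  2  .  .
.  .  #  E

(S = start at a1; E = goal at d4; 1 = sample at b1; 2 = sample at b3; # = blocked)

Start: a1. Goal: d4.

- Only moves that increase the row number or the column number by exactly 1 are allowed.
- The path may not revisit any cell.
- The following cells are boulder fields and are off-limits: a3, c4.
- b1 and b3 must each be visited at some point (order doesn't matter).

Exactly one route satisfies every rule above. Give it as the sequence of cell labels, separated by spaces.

a1 b1 b2 b3 c3 d3 d4

Moves only go right or down, so the column and row indices never decrease.
Route from a1: right to b1, 2× down (reaching b3), 2× right (reaching d3), down to d4 — 6 moves in all.
Check: all required cells visited.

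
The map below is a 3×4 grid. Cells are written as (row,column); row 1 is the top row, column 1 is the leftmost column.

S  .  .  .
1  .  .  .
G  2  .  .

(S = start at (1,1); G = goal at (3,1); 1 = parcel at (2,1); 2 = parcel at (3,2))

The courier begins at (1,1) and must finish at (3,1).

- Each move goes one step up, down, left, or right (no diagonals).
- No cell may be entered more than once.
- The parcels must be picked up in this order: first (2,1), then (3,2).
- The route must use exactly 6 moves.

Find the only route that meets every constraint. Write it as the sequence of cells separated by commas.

(1,1), (2,1), (2,2), (2,3), (3,3), (3,2), (3,1)

The waypoints must appear in the order (2,1), (3,2), with no cell reused.
Route from (1,1): down to (2,1), 2× right (reaching (2,3)), down to (3,3), 2× left (reaching (3,1)) — 6 moves in all.
Check: order respected (1 at step 1, 2 at step 5); 6 moves as required.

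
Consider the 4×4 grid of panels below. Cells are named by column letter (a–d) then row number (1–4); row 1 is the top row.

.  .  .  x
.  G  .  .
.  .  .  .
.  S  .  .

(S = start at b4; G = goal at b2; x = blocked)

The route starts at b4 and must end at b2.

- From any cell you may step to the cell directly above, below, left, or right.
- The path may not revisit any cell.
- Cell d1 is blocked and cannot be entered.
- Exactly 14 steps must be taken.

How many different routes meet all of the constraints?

Need simple routes of exactly 14 moves from b4 to b2 (Manhattan distance 2, so 6 moves are spent on a detour and 6 undoing it).
Enumerating: b4 a4 a3 a2 a1 b1 c1 c2 d2 d3 d4 c4 c3 b3 b2 | b4 a4 a3 b3 c3 c4 d4 d3 d2 c2 c1 b1 a1 a2 b2.
That gives 2 routes.

2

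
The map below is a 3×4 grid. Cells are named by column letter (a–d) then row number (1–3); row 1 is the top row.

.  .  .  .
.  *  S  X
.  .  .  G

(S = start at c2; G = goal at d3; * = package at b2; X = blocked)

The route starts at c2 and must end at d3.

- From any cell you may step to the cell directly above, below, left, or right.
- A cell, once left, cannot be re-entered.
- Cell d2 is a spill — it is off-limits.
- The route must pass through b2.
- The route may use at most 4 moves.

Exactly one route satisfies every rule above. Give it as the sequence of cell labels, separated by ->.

The budget equals the shortest possible length, so every move has to be on a shortest route through the required cells.
Route from c2: left to b2, down to b3, 2× right (reaching d3) — 4 moves in all.
Check: all required cells visited; 4 ≤ 4 moves.

c2 -> b2 -> b3 -> c3 -> d3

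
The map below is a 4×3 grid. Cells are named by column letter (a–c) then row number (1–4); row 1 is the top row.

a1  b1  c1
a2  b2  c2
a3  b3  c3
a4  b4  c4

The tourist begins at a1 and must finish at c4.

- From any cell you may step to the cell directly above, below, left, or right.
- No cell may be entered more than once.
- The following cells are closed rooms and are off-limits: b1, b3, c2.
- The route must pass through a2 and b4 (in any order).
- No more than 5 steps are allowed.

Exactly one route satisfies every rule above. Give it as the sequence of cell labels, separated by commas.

The budget equals the shortest possible length, so every move has to be on a shortest route through the required cells.
Route from a1: 3× down (reaching a4), 2× right (reaching c4) — 5 moves in all.
Check: all required cells visited; 5 ≤ 5 moves.

a1, a2, a3, a4, b4, c4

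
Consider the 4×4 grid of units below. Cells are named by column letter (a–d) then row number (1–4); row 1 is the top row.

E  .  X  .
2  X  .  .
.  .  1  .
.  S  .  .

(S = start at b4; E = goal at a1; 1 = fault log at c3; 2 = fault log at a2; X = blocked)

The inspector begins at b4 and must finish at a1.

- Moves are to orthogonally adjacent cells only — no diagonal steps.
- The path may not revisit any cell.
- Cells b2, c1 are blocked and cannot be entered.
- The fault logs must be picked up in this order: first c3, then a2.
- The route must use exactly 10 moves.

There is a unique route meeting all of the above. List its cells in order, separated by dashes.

The waypoints must appear in the order c3, a2, with no cell reused.
Route from b4: 2× right (reaching d4), 2× up (reaching d2), left to c2, down to c3, 2× left (reaching a3), 2× up (reaching a1) — 10 moves in all.
Check: order respected (1 at step 6, 2 at step 9); 10 moves as required.

b4 - c4 - d4 - d3 - d2 - c2 - c3 - b3 - a3 - a2 - a1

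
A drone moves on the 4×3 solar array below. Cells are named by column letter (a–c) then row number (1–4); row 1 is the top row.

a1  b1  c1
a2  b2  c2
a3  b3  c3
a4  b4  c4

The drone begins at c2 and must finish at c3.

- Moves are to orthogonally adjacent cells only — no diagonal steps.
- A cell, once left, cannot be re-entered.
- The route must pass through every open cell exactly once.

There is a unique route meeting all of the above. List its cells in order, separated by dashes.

Need to visit all 12 open cells exactly once, starting at c2 and ending at c3.
Cell c4 has only two open neighbours (c3 and b4), so the path must pass straight through it: one of those is the cell it's entered from and the other is where it exits.
Route from c2: up 1 to c1, left 2 to a1, down 1 to a2, right 1 to b2, down 1 to b3, left 1 to a3, down 1 to a4, right 2 to c4, up 1 to c3 — 11 moves in all.
Check: all 12 open cells covered.

c2 - c1 - b1 - a1 - a2 - b2 - b3 - a3 - a4 - b4 - c4 - c3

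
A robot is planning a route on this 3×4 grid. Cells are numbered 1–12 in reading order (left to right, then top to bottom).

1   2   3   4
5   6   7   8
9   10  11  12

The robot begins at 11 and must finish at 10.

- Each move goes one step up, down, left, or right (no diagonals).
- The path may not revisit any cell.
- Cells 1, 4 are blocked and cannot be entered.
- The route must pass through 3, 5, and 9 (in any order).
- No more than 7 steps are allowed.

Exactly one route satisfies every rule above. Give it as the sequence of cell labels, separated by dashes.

11 - 7 - 3 - 2 - 6 - 5 - 9 - 10

The 7-move cap with required stops at 3, 5, 9 leaves no slack for detours.
Route from 11: 2× up (reaching 3), left to 2, down to 6, left to 5, down to 9, right to 10 — 7 moves in all.
Check: all required cells visited; 7 ≤ 7 moves.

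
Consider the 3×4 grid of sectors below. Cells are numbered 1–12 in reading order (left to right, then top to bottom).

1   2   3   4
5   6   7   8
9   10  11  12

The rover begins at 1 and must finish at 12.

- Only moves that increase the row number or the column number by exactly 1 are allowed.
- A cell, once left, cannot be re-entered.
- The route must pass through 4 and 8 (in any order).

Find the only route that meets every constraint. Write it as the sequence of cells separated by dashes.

Moves only go right or down, so the column and row indices never decrease.
Route from 1: 3× right (reaching 4), 2× down (reaching 12) — 5 moves in all.
Check: all required cells visited.

1 - 2 - 3 - 4 - 8 - 12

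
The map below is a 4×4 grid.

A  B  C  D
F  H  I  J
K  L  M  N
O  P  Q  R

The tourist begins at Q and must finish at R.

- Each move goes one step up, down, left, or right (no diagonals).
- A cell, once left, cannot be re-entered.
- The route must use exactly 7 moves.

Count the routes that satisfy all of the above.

Need simple routes of exactly 7 moves from Q to R (Manhattan distance 1, so 3 moves are spent on a detour and 3 undoing it).
Enumerating: Q M I C D J N R | Q M L H I J N R | Q P L H I M N R | Q P L H I J N R | Q P L M I J N R | Q P O K L M N R.
That gives 6 routes.

6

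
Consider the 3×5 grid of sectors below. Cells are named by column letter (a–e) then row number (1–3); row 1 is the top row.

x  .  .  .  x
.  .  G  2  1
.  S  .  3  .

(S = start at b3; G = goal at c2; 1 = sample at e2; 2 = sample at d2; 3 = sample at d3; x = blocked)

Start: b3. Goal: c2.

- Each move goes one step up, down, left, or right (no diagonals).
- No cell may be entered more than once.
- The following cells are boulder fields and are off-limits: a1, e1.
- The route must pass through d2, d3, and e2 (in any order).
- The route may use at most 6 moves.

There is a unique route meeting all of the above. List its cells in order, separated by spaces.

b3 c3 d3 e3 e2 d2 c2

The 6-move cap with required stops at d2, d3, e2 leaves no slack for detours.
Route from b3: right 3 to e3, up 1 to e2, left 2 to c2 — 6 moves in all.
Check: all required cells visited; 6 ≤ 6 moves.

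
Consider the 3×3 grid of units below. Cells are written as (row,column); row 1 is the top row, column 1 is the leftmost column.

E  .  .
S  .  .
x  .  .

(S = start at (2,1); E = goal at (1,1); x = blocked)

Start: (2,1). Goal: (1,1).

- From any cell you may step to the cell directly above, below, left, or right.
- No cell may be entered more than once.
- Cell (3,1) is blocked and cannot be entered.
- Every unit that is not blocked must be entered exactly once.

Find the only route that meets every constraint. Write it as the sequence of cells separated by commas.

(2,1), (2,2), (3,2), (3,3), (2,3), (1,3), (1,2), (1,1)

Need to visit all 8 open cells exactly once, starting at (2,1) and ending at (1,1).
Cell (3,2) has only two open neighbours ((2,2) and (3,3)), so the path must pass straight through it: one of those is the cell it's entered from and the other is where it exits.
Route from (2,1): right 1 to (2,2), down 1 to (3,2), right 1 to (3,3), up 2 to (1,3), left 2 to (1,1) — 7 moves in all.
Check: all 8 open cells covered.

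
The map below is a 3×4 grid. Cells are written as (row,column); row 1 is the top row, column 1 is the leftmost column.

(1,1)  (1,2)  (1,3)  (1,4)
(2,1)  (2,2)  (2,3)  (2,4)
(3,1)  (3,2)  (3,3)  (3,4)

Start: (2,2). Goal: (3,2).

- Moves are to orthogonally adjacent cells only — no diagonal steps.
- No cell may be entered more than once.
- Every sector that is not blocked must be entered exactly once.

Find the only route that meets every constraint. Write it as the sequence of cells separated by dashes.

Need to visit all 12 open cells exactly once, starting at (2,2) and ending at (3,2).
Route from (2,2): right to (2,3), down to (3,3), right to (3,4), 2× up (reaching (1,4)), 3× left (reaching (1,1)), 2× down (reaching (3,1)), right to (3,2) — 11 moves in all.
Check: all 12 open cells covered.

(2,2) - (2,3) - (3,3) - (3,4) - (2,4) - (1,4) - (1,3) - (1,2) - (1,1) - (2,1) - (3,1) - (3,2)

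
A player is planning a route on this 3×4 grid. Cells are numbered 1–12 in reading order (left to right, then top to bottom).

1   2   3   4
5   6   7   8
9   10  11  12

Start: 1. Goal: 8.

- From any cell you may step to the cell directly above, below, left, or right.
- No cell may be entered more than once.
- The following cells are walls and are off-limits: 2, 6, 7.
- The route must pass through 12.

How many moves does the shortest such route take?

6

Any route passes through 12 somewhere between 1 and 8. Summing Manhattan distances along the two legs (1 → 12 → 8) gives a lower bound of 5 + 1 = 6 moves.
A route of 6 moves achieves this: 1 → 5 → 9 → 10 → 11 → 12 → 8.
Since 6 matches the lower bound, it is optimal.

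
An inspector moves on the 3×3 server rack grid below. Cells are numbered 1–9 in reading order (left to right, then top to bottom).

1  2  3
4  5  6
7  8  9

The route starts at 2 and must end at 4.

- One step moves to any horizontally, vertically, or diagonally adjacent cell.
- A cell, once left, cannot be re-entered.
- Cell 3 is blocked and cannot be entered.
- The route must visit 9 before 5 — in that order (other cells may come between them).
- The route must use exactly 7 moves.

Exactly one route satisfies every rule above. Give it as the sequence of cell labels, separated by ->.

2 -> 6 -> 9 -> 8 -> 7 -> 5 -> 1 -> 4

The waypoints must appear in the order 9, 5, with no cell reused.
Route from 2: down-right to 6, down to 9, 2× left (reaching 7), up-right to 5, up-left to 1, down to 4 — 7 moves in all.
Check: order respected (9 at step 2, 5 at step 5); 7 moves as required.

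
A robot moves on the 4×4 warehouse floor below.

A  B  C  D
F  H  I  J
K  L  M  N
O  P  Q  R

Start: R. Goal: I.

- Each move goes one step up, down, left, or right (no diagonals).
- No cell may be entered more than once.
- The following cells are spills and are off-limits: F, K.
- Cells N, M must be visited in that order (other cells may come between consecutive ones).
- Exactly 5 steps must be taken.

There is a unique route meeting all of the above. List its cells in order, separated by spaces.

R N M L H I

The waypoints must appear in the order N, M, with no cell reused.
Route from R: up 1 to N, left 2 to L, up 1 to H, right 1 to I — 5 moves in all.
Check: order respected (N at step 1, M at step 2); 5 moves as required.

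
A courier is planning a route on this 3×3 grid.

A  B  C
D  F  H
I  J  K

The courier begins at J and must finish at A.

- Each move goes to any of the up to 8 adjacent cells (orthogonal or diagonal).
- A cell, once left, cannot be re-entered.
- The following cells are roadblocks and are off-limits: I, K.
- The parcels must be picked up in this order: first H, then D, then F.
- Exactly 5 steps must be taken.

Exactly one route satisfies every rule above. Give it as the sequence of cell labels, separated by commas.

The waypoints must appear in the order H, D, F, with no cell reused.
Route from J: up-right to H, up-left to B, down-left to D, right to F, up-left to A — 5 moves in all.
Check: order respected (H at step 1, D at step 3, F at step 4); 5 moves as required.

J, H, B, D, F, A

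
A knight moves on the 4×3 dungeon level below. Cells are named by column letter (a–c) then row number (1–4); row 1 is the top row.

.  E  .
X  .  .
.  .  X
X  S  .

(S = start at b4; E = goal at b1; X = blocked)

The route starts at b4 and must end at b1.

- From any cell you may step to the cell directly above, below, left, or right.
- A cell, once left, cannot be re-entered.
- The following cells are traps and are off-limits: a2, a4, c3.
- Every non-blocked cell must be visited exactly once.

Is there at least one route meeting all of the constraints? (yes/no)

Cell a1 has only one open neighbour but is neither the start nor the goal, so a Hamiltonian route would have to both enter and leave it through the same neighbour — impossible without revisiting.

no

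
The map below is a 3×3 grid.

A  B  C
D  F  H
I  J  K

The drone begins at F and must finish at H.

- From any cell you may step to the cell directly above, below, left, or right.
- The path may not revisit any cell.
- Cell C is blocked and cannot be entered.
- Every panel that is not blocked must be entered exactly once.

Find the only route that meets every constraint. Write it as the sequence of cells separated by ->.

F -> B -> A -> D -> I -> J -> K -> H

Need to visit all 8 open cells exactly once, starting at F and ending at H.
Route from F: up 1 to B, left 1 to A, down 2 to I, right 2 to K, up 1 to H — 7 moves in all.
Check: all 8 open cells covered.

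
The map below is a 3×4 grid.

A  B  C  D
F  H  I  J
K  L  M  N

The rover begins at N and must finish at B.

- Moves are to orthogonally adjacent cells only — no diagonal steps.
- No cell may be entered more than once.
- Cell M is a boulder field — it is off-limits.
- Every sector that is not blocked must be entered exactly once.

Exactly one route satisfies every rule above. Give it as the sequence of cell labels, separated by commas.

Need to visit all 11 open cells exactly once, starting at N and ending at B.
Cell L has only two open neighbours (H and K), so the path must pass straight through it: one of those is the cell it's entered from and the other is where it exits.
Route from N: up 2 to D, left 1 to C, down 1 to I, left 1 to H, down 1 to L, left 1 to K, up 2 to A, right 1 to B — 10 moves in all.
Check: all 11 open cells covered.

N, J, D, C, I, H, L, K, F, A, B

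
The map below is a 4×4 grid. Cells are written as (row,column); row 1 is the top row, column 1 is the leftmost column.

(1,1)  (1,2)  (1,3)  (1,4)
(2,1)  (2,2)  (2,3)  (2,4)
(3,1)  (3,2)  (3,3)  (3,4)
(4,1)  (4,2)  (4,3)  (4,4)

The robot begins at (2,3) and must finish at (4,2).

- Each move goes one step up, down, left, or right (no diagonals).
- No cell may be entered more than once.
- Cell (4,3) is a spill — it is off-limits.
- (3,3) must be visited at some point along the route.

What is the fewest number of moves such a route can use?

3

Any route passes through (3,3) somewhere between (2,3) and (4,2). Summing Manhattan distances along the two legs ((2,3) → (3,3) → (4,2)) gives a lower bound of 1 + 2 = 3 moves.
A route of 3 moves achieves this: (2,3) → (3,3) → (3,2) → (4,2).
Since 3 matches the lower bound, it is optimal.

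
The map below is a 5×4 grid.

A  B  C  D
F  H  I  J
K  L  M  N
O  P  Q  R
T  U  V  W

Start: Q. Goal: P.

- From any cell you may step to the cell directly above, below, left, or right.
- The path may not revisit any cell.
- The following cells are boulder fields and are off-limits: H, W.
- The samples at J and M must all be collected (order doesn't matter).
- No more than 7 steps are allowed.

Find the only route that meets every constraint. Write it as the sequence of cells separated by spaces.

Q R N J I M L P

Any route must reach J and M and still end at P within 7 moves, so the order of the required stops is forced.
Route from Q: right to R, 2× up (reaching J), left to I, down to M, left to L, down to P — 7 moves in all.
Check: all required cells visited; 7 ≤ 7 moves.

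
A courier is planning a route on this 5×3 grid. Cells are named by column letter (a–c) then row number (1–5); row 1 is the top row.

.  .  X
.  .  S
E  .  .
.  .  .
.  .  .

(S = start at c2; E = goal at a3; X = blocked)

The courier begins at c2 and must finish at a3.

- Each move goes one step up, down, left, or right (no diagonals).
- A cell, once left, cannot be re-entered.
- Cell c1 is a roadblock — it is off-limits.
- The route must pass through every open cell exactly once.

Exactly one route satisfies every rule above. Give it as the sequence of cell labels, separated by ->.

Need to visit all 14 open cells exactly once, starting at c2 and ending at a3.
Cell a1 has only two open neighbours (a2 and b1), so the path must pass straight through it: one of those is the cell it's entered from and the other is where it exits.
Route from c2: down 3 to c5, left 2 to a5, up 1 to a4, right 1 to b4, up 3 to b1, left 1 to a1, down 2 to a3 — 13 moves in all.
Check: all 14 open cells covered.

c2 -> c3 -> c4 -> c5 -> b5 -> a5 -> a4 -> b4 -> b3 -> b2 -> b1 -> a1 -> a2 -> a3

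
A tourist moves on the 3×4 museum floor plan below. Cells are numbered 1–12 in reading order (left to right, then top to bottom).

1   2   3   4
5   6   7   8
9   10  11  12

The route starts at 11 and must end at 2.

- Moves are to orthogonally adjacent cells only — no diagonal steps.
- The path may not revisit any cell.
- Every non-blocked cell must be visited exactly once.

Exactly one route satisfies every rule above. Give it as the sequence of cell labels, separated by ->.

11 -> 12 -> 8 -> 4 -> 3 -> 7 -> 6 -> 10 -> 9 -> 5 -> 1 -> 2

Need to visit all 12 open cells exactly once, starting at 11 and ending at 2.
Cell 1 has only two open neighbours (5 and 2), so the path must pass straight through it: one of those is the cell it's entered from and the other is where it exits.
Route from 11: right 1 to 12, up 2 to 4, left 1 to 3, down 1 to 7, left 1 to 6, down 1 to 10, left 1 to 9, up 2 to 1, right 1 to 2 — 11 moves in all.
Check: all 12 open cells covered.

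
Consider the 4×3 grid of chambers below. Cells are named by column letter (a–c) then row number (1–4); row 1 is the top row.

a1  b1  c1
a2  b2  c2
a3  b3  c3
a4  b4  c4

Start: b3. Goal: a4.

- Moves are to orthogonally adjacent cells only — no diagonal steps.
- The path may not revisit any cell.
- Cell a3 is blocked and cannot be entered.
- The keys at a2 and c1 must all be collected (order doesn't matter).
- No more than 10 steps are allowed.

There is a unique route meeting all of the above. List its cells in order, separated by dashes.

The 10-move cap with required stops at a2, c1 leaves no slack for detours.
Route from b3: up 1 to b2, left 1 to a2, up 1 to a1, right 2 to c1, down 3 to c4, left 2 to a4 — 10 moves in all.
Check: all required cells visited; 10 ≤ 10 moves.

b3 - b2 - a2 - a1 - b1 - c1 - c2 - c3 - c4 - b4 - a4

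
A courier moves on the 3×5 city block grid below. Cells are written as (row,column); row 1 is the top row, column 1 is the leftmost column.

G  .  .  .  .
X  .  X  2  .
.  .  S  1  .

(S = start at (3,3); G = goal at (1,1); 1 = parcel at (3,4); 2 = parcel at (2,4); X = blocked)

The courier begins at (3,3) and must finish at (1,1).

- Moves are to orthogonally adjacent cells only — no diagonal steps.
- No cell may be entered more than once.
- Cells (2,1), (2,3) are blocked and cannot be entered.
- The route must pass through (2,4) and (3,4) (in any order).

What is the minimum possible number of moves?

Any route passes through (2,4) and (3,4) in some order between (3,3) and (1,1). Summing Manhattan distances along each leg and taking the cheapest ordering ((3,3) → (3,4) → (2,4) → (1,1)) gives a lower bound of 1 + 1 + 4 = 6 moves.
A route of 6 moves achieves this: (3,3) → (3,4) → (2,4) → (1,4) → (1,3) → (1,2) → (1,1).
Since 6 matches the lower bound, it is optimal.

6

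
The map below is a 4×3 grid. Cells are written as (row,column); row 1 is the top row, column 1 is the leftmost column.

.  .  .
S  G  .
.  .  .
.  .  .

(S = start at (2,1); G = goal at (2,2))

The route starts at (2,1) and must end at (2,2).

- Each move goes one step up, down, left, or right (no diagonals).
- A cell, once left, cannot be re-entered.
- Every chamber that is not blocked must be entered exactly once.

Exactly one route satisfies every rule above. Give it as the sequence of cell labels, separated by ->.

Need to visit all 12 open cells exactly once, starting at (2,1) and ending at (2,2).
Cell (4,3) has only two open neighbours ((3,3) and (4,2)), so the path must pass straight through it: one of those is the cell it's entered from and the other is where it exits.
Route from (2,1): up to (1,1), 2× right (reaching (1,3)), 3× down (reaching (4,3)), 2× left (reaching (4,1)), up to (3,1), right to (3,2), up to (2,2) — 11 moves in all.
Check: all 12 open cells covered.

(2,1) -> (1,1) -> (1,2) -> (1,3) -> (2,3) -> (3,3) -> (4,3) -> (4,2) -> (4,1) -> (3,1) -> (3,2) -> (2,2)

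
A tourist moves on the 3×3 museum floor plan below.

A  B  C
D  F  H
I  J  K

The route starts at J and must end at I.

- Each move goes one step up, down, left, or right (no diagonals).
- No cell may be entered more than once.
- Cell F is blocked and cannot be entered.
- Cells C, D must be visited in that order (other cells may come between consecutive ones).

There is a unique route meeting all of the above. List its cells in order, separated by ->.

J -> K -> H -> C -> B -> A -> D -> I

The waypoints must appear in the order C, D, with no cell reused.
Route from J: right to K, 2× up (reaching C), 2× left (reaching A), 2× down (reaching I) — 7 moves in all.
Check: order respected (C at step 3, D at step 6).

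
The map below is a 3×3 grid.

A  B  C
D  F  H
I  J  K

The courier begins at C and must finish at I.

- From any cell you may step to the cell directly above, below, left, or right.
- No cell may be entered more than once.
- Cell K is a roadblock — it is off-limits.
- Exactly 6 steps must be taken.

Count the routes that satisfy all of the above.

2

Need simple routes of exactly 6 moves from C to I (Manhattan distance 4, so 1 moves are spent on a detour and 1 undoing it).
Enumerating: C H F B A D I | C B A D F J I.
That gives 2 routes.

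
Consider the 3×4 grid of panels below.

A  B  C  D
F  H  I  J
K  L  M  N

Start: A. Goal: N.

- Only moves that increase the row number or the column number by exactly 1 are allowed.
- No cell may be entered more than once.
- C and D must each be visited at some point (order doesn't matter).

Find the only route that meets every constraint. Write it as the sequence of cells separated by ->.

Moves only go right or down, so the column and row indices never decrease.
Route from A: right 3 to D, down 2 to N — 5 moves in all.
Check: all required cells visited.

A -> B -> C -> D -> J -> N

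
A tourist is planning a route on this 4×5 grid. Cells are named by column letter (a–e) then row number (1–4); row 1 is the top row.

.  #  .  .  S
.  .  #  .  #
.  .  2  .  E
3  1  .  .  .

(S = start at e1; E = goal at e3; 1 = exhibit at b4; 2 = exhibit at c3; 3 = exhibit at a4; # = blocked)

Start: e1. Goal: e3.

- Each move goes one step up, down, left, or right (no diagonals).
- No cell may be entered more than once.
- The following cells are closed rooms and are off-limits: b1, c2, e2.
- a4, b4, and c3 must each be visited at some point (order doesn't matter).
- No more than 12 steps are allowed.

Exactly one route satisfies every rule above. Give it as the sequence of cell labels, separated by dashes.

e1 - d1 - d2 - d3 - c3 - b3 - a3 - a4 - b4 - c4 - d4 - e4 - e3

The 12-move cap with required stops at a4, b4, c3 leaves no slack for detours.
Route from e1: left 1 to d1, down 2 to d3, left 3 to a3, down 1 to a4, right 4 to e4, up 1 to e3 — 12 moves in all.
Check: all required cells visited; 12 ≤ 12 moves.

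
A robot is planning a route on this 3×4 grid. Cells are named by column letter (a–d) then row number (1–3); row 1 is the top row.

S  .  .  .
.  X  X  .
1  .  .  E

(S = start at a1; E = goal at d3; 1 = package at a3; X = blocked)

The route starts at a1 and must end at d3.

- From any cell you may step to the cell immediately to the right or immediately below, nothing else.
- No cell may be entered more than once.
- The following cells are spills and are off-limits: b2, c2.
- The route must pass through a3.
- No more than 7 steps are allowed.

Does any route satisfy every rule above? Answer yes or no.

yes

One route that works: a1 → a2 → a3 → b3 → c3 → d3.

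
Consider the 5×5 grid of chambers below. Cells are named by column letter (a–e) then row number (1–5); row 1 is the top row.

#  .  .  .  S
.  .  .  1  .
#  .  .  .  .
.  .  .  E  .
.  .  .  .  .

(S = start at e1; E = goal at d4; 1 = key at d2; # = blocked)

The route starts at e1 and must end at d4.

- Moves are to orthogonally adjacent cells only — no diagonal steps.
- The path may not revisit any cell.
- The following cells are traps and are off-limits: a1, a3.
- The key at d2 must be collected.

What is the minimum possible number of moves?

4

Any route passes through d2 somewhere between e1 and d4. Summing Manhattan distances along the two legs (e1 → d2 → d4) gives a lower bound of 2 + 2 = 4 moves.
A route of 4 moves achieves this: e1 → e2 → d2 → d3 → d4.
Since 4 matches the lower bound, it is optimal.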